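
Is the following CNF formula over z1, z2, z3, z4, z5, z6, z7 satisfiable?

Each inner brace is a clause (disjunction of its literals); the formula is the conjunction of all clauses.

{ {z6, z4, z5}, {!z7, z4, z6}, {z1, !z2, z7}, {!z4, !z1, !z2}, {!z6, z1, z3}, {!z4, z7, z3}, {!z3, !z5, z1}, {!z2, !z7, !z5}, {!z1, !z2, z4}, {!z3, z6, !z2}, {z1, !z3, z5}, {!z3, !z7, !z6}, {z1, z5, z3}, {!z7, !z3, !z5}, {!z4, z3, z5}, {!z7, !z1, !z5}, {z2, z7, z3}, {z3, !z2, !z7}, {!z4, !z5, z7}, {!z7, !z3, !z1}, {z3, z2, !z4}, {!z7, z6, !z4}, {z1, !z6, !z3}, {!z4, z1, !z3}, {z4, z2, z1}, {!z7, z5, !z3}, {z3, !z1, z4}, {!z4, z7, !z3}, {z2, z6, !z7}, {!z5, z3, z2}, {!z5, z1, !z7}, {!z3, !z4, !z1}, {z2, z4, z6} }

Suppose z6 = true.
Suppose z1 = true.
Suppose z4 = false.
Unit clause (!z2) forces z2 = false.
Unit clause (z3) forces z3 = true.
Unit clause (!z7) forces z7 = false.
All clauses hold; z5 can take either value.
A satisfying assignment: z1=true, z2=false, z3=true, z4=false, z5=false, z6=true, z7=false.

Satisfiable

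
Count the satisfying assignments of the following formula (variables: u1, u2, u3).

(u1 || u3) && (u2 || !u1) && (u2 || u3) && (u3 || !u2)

3

There are 2^3 = 8 truth assignments over (u1, u2, u3).
Check each against the 4 clauses (columns in the order u1, u2, u3):
  F F F  ✗ fails (u1 || u3)
  F F T  ✓ satisfies all
  F T F  ✗ fails (u1 || u3)
  F T T  ✓ satisfies all
  T F F  ✗ fails (u2 || !u1)
  T F T  ✗ fails (u2 || !u1)
  T T F  ✗ fails (u3 || !u2)
  T T T  ✓ satisfies all
3 of the 8 rows are models.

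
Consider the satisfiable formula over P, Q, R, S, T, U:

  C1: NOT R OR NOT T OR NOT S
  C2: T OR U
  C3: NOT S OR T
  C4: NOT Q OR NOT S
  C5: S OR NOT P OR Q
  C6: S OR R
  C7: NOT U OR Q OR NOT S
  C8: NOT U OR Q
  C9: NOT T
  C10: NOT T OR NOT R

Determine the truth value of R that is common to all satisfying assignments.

Suppose R = false.
From the singleton clause (S), S = true.
From the singleton clause (T), T = true.
But (NOT T) is also a unit clause — contradiction.
So every satisfying assignment has R = True.

True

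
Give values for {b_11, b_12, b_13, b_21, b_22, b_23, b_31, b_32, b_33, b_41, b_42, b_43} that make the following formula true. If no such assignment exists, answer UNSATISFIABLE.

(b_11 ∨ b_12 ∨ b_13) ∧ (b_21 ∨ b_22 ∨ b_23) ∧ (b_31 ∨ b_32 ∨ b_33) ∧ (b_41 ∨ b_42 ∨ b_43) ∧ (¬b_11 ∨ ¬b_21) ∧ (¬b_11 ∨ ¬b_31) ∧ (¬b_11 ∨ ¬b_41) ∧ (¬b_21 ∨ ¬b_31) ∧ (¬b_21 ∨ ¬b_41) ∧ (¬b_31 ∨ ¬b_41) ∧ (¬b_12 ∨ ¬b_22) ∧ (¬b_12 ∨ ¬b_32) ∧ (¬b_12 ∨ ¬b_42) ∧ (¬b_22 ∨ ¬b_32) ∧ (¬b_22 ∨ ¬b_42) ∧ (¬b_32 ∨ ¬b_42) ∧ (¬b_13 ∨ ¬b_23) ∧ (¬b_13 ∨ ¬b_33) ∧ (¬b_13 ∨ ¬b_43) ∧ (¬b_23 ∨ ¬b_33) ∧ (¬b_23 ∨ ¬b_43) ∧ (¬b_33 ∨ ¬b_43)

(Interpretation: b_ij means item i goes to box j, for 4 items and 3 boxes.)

UNSATISFIABLE

Suppose b_11 = False.
Suppose b_12 = True.
(¬b_22) alone gives b_22 = False.
(¬b_32) alone gives b_32 = False.
(¬b_42) alone gives b_42 = False.
Suppose b_21 = True.
(¬b_31) alone gives b_31 = False.
(b_33) alone gives b_33 = True.
(¬b_41) alone gives b_41 = False.
(b_43) alone gives b_43 = True.
Now (¬b_43) is unsatisfied and unit — conflict.
So b_21 must be the other value — set b_21 = False.
(b_23) alone gives b_23 = True.
(¬b_13) alone gives b_13 = False.
(¬b_33) alone gives b_33 = False.
(b_31) alone gives b_31 = True.
(¬b_41) alone gives b_41 = False.
(b_43) alone gives b_43 = True.
Now (¬b_43) is unsatisfied and unit — conflict.
Neither b_21 = True nor b_21 = False works.
So b_12 must be the other value — set b_12 = False.
(b_13) alone gives b_13 = True.
(¬b_23) alone gives b_23 = False.
(¬b_33) alone gives b_33 = False.
(¬b_43) alone gives b_43 = False.
Suppose b_21 = True.
(¬b_31) alone gives b_31 = False.
(b_32) alone gives b_32 = True.
(¬b_41) alone gives b_41 = False.
(b_42) alone gives b_42 = True.
Now (¬b_42) is unsatisfied and unit — conflict.
So b_21 must be the other value — set b_21 = False.
(b_22) alone gives b_22 = True.
(¬b_32) alone gives b_32 = False.
(b_31) alone gives b_31 = True.
(¬b_41) alone gives b_41 = False.
(b_42) alone gives b_42 = True.
Now (¬b_42) is unsatisfied and unit — conflict.
Neither b_21 = True nor b_21 = False works.
Neither b_12 = True nor b_12 = False works.
So b_11 must be the other value — set b_11 = True.
(¬b_21) alone gives b_21 = False.
(¬b_31) alone gives b_31 = False.
(¬b_41) alone gives b_41 = False.
Suppose b_22 = True.
(¬b_12) alone gives b_12 = False.
(¬b_32) alone gives b_32 = False.
(b_33) alone gives b_33 = True.
(¬b_42) alone gives b_42 = False.
(b_43) alone gives b_43 = True.
Now (¬b_43) is unsatisfied and unit — conflict.
So b_22 must be the other value — set b_22 = False.
(b_23) alone gives b_23 = True.
(¬b_13) alone gives b_13 = False.
(¬b_33) alone gives b_33 = False.
(b_32) alone gives b_32 = True.
(¬b_12) alone gives b_12 = False.
(¬b_42) alone gives b_42 = False.
(b_43) alone gives b_43 = True.
Now (¬b_43) is unsatisfied and unit — conflict.
Neither b_22 = True nor b_22 = False works.
Neither b_11 = True nor b_11 = False works.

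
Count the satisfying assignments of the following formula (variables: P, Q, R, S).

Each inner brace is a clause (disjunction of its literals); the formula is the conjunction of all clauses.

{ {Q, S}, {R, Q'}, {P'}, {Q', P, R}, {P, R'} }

1

There are 2^4 = 16 truth assignments over (P, Q, R, S).
Check each against the 5 clauses (columns in the order P, Q, R, S):
  F F F F  ✗ fails (Q + S)
  F F F T  ✓ satisfies all
  F F T F  ✗ fails (Q + S)
  F F T T  ✗ fails (P + R')
  F T F F  ✗ fails (R + Q')
  F T F T  ✗ fails (R + Q')
  F T T F  ✗ fails (P + R')
  F T T T  ✗ fails (P + R')
  T F F F  ✗ fails (Q + S)
  T F F T  ✗ fails (P')
  T F T F  ✗ fails (Q + S)
  T F T T  ✗ fails (P')
  T T F F  ✗ fails (R + Q')
  T T F T  ✗ fails (R + Q')
  T T T F  ✗ fails (P')
  T T T T  ✗ fails (P')
1 of the 16 rows is a model.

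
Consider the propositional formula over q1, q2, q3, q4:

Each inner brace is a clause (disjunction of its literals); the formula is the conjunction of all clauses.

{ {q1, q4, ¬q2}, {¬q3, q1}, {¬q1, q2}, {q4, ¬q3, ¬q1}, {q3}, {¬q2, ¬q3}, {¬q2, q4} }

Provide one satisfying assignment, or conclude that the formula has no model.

UNSATISFIABLE

The clause (q3) is unit, so q3 = True.
The clause (q1) is unit, so q1 = True.
The clause (q2) is unit, so q2 = True.
But (¬q2) is also a unit clause — contradiction.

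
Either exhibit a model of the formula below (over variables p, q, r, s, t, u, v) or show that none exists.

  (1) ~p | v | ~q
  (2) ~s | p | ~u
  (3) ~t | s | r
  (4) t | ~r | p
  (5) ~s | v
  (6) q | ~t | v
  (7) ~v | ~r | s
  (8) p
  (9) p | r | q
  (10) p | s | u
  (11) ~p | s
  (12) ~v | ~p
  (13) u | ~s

The clause (p) is unit, so p = 1.
The clause (s) is unit, so s = 1.
The clause (v) is unit, so v = 1.
Now (~v) is unsatisfied and unit — conflict.

UNSATISFIABLE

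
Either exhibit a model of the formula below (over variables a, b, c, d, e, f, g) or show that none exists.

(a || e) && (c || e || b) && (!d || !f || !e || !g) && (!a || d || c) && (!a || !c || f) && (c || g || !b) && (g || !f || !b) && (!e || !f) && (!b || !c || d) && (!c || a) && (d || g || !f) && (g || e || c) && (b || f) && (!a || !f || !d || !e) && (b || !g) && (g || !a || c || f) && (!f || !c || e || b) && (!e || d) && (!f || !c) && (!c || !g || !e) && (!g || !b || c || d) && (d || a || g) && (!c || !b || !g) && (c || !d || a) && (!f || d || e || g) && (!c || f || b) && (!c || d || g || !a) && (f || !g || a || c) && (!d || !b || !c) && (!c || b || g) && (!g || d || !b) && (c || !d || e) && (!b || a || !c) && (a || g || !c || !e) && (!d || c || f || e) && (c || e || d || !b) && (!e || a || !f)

Try a = true.
Try d = true.
Try c = false.
(e) alone gives e = true.
(!f) alone gives f = false.
(b) alone gives b = true.
(g) alone gives g = true.
This assignment satisfies each clause.

a: true, b: true, c: false, d: true, e: true, f: false, g: true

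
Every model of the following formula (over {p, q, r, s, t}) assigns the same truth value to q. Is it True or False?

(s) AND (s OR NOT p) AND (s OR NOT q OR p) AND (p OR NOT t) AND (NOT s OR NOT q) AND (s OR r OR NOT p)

False

Suppose q = true.
From the singleton clause (s), s = true.
That conflicts with the unit clause (NOT s).
So every satisfying assignment has q = False.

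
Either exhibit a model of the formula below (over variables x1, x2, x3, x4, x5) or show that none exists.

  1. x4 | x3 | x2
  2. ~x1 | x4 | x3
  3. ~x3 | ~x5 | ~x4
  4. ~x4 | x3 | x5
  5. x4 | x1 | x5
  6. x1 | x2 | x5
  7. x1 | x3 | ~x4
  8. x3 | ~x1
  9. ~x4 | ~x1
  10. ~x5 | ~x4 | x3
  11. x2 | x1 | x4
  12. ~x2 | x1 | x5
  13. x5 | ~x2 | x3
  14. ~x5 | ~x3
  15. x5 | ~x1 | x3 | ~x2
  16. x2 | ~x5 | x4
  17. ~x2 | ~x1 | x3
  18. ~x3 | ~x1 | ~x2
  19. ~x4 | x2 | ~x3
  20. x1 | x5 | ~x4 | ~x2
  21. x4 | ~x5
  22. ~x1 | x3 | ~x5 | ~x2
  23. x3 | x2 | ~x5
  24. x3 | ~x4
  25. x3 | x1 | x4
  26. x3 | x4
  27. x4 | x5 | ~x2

Try x3 = 1.
The clause (~x5) is unit, so x5 = 0.
Try x4 = 0.
The clause (x1) is unit, so x1 = 1.
The clause (~x2) is unit, so x2 = 0.
All clauses are satisfied.

x1: 1; x2: 0; x3: 1; x4: 0; x5: 0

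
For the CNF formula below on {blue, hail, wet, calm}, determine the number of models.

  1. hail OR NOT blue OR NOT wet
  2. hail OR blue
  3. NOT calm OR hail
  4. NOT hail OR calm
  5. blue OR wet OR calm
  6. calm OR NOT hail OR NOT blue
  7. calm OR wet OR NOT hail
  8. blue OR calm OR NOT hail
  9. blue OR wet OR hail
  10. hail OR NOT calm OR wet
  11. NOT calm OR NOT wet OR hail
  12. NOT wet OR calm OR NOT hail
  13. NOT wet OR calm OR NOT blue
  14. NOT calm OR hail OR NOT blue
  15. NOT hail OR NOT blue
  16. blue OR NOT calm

There are 2^4 = 16 truth assignments over (blue, hail, wet, calm).
Check each against the 16 clauses (columns in the order blue, hail, wet, calm):
  F F F F  ✗ fails (hail OR blue)
  F F F T  ✗ fails (hail OR blue)
  F F T F  ✗ fails (hail OR blue)
  F F T T  ✗ fails (hail OR blue)
  F T F F  ✗ fails (NOT hail OR calm)
  F T F T  ✗ fails (blue OR NOT calm)
  F T T F  ✗ fails (NOT hail OR calm)
  F T T T  ✗ fails (blue OR NOT calm)
  T F F F  ✓ satisfies all
  T F F T  ✗ fails (NOT calm OR hail)
  T F T F  ✗ fails (hail OR NOT blue OR NOT wet)
  T F T T  ✗ fails (hail OR NOT blue OR NOT wet)
  T T F F  ✗ fails (NOT hail OR calm)
  T T F T  ✗ fails (NOT hail OR NOT blue)
  T T T F  ✗ fails (NOT hail OR calm)
  T T T T  ✗ fails (NOT hail OR NOT blue)
1 of the 16 rows is a model.

1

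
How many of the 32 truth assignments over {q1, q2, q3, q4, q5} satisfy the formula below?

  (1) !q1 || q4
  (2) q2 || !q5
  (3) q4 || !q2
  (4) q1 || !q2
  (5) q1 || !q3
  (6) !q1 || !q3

There are 2^5 = 32 truth assignments over (q1, q2, q3, q4, q5).
Split on q1. With q1 = true, the clauses containing q1 are satisfied and !q1 drops from the rest; 3 of the 2^4 = 16 assignments to the other variables satisfy what remains.
With q1 = false, by the same count on the reduced clause set, 2 assignments work.
(One model: q1=F, q2=F, q3=F, q4=F, q5=F.)
Total: 3 + 2 = 5.

5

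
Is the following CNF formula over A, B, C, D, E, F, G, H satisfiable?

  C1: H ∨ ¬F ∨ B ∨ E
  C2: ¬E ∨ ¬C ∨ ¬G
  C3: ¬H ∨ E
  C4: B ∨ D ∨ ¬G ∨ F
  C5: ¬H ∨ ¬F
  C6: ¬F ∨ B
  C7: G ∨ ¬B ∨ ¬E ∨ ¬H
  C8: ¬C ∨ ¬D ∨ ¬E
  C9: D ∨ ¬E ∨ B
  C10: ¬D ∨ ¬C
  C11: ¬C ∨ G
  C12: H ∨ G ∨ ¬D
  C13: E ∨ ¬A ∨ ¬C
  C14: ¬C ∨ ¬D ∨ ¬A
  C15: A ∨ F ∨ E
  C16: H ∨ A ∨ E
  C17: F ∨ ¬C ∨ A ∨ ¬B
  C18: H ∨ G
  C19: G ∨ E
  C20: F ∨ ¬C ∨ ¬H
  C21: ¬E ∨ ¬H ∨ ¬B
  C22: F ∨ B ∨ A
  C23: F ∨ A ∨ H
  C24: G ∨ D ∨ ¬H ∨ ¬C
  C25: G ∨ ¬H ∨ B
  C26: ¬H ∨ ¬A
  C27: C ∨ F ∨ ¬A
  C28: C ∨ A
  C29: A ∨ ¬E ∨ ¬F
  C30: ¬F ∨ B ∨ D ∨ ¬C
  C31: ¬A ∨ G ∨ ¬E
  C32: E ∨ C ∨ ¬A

Yes

Suppose H = False.
(G) alone gives G = True.
Suppose E = True.
(¬C) alone gives C = False.
(A) alone gives A = True.
(F) alone gives F = True.
(B) alone gives B = True.
No clause remains; D is free.
A satisfying assignment: A=True, B=True, C=False, D=False, E=True, F=True, G=True, H=False.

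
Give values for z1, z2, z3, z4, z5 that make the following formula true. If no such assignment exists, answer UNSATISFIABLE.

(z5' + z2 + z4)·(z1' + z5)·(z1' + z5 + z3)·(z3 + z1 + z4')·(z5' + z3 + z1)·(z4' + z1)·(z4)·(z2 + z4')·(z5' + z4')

UNSATISFIABLE

The clause (z4) is unit, so z4 = 1.
The clause (z1) is unit, so z1 = 1.
The clause (z5) is unit, so z5 = 1.
Now (z5') is unsatisfied and unit — conflict.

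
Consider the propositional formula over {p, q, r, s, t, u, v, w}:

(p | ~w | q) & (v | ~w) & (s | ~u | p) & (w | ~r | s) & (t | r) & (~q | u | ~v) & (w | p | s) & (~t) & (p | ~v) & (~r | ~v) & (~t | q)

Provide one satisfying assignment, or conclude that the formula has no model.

Unit clause (~t) forces t = 0.
Unit clause (r) forces r = 1.
Unit clause (~v) forces v = 0.
Unit clause (~w) forces w = 0.
Unit clause (s) forces s = 1.
All clauses hold; p, q, u can take either value.

p: 0, q: 1, r: 1, s: 1, t: 0, u: 0, v: 0, w: 0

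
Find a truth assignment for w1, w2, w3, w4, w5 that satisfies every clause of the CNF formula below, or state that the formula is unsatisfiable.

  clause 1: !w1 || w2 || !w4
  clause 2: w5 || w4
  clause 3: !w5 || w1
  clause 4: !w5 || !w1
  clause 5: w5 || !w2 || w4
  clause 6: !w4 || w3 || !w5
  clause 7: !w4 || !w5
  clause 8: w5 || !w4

Suppose w5 = true.
(w1) alone gives w1 = true.
But (!w1) is also a unit clause — contradiction.
Backtrack on w5: now try w5 = false.
(w4) alone gives w4 = true.
But (!w4) is also a unit clause — contradiction.
Either choice for w5 ends in contradiction.

UNSATISFIABLE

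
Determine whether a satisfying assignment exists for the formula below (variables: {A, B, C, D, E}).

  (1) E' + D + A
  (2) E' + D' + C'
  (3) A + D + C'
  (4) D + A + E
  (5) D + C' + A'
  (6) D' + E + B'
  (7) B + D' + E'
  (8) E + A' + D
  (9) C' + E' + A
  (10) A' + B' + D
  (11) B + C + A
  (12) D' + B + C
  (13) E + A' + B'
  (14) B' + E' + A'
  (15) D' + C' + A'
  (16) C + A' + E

Satisfiable

Suppose E = 1.
Suppose D = 0.
(A) alone gives A = 1.
(C') alone gives C = 0.
(B') alone gives B = 0.
This assignment satisfies each clause.
A satisfying assignment: A ↦ 1, B ↦ 0, C ↦ 0, D ↦ 0, E ↦ 1.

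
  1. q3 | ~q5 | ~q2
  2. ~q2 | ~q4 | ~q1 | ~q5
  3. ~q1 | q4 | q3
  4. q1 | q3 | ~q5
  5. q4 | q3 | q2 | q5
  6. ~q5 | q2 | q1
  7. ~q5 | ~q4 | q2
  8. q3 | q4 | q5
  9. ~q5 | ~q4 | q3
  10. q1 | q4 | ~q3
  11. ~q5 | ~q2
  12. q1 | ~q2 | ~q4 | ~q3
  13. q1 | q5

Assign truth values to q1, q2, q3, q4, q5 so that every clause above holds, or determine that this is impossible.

Case q5 = 0:
From the singleton clause (q1), q1 = 1.
Case q4 = 1:
All clauses hold; q2, q3 can take either value.

q1=1, q2=1, q3=0, q4=1, q5=0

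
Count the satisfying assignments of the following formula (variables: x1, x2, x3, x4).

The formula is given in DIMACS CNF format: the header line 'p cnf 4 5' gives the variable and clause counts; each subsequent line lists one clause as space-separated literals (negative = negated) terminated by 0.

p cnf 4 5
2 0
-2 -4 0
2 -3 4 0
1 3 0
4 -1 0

1

There are 2^4 = 16 truth assignments over (x1, x2, x3, x4).
Check each against the 5 clauses (columns in the order x1, x2, x3, x4):
  F F F F  ✗ fails (x2)
  F F F T  ✗ fails (x2)
  F F T F  ✗ fails (x2)
  F F T T  ✗ fails (x2)
  F T F F  ✗ fails (x1 ∨ x3)
  F T F T  ✗ fails (¬x2 ∨ ¬x4)
  F T T F  ✓ satisfies all
  F T T T  ✗ fails (¬x2 ∨ ¬x4)
  T F F F  ✗ fails (x2)
  T F F T  ✗ fails (x2)
  T F T F  ✗ fails (x2)
  T F T T  ✗ fails (x2)
  T T F F  ✗ fails (x4 ∨ ¬x1)
  T T F T  ✗ fails (¬x2 ∨ ¬x4)
  T T T F  ✗ fails (x4 ∨ ¬x1)
  T T T T  ✗ fails (¬x2 ∨ ¬x4)
1 of the 16 rows is a model.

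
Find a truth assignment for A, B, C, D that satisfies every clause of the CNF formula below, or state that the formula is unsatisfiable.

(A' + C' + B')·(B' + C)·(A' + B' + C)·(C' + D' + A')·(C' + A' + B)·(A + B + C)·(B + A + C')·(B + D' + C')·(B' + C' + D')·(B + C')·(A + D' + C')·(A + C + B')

A: 1, B: 0, C: 0, D: 0

Suppose B = 0.
The clause (C') is unit, so C = 0.
The clause (A) is unit, so A = 1.
Every clause is now satisfied; D is unconstrained.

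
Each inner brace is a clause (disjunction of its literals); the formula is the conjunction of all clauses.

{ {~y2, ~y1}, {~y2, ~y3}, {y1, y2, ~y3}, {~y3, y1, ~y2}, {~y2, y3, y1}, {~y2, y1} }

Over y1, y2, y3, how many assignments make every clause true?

3

There are 2^3 = 8 truth assignments over (y1, y2, y3).
Check each against the 6 clauses (columns in the order y1, y2, y3):
  F F F  ✓ satisfies all
  F F T  ✗ fails (y1 | y2 | ~y3)
  F T F  ✗ fails (~y2 | y3 | y1)
  F T T  ✗ fails (~y2 | ~y3)
  T F F  ✓ satisfies all
  T F T  ✓ satisfies all
  T T F  ✗ fails (~y2 | ~y1)
  T T T  ✗ fails (~y2 | ~y1)
3 of the 8 rows are models.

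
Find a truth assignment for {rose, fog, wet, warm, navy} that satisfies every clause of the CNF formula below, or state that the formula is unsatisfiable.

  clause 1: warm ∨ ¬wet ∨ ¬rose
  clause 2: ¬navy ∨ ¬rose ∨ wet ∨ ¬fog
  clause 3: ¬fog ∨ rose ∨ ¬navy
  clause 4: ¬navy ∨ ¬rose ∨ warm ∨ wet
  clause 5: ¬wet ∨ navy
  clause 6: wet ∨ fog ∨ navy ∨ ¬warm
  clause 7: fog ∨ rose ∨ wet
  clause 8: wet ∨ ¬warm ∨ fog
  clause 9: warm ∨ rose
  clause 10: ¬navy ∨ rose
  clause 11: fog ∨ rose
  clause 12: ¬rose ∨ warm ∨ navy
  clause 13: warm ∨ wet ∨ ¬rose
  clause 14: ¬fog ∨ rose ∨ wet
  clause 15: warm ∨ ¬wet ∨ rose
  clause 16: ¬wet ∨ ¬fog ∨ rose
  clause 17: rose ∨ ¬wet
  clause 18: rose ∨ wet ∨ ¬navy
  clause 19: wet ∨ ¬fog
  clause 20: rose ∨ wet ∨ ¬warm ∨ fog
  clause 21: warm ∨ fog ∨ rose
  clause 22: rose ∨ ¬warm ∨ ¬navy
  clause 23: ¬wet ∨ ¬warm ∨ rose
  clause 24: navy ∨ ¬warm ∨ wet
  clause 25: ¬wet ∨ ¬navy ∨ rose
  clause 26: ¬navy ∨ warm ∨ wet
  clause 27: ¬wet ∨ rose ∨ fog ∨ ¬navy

Suppose wet = True.
(navy) alone gives navy = True.
(rose) alone gives rose = True.
(warm) alone gives warm = True.
All clauses hold; fog can take either value.

rose=True, fog=True, wet=True, warm=True, navy=True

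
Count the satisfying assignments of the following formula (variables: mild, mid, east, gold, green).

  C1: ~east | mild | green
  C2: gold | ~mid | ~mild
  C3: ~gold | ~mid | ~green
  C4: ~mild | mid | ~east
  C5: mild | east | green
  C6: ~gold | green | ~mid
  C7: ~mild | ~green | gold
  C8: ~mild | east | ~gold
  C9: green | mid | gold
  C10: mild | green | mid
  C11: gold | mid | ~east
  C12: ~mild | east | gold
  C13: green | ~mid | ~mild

There are 2^5 = 32 truth assignments over (mild, mid, east, gold, green).
Split on gold. With gold = 1, the clauses containing gold are satisfied and ~gold drops from the rest; 2 of the 2^4 = 16 assignments to the other variables satisfy what remains.
With gold = 0, by the same count on the reduced clause set, 3 assignments work.
(One model: mild=F, mid=F, east=F, gold=F, green=T.)
Total: 2 + 3 = 5.

5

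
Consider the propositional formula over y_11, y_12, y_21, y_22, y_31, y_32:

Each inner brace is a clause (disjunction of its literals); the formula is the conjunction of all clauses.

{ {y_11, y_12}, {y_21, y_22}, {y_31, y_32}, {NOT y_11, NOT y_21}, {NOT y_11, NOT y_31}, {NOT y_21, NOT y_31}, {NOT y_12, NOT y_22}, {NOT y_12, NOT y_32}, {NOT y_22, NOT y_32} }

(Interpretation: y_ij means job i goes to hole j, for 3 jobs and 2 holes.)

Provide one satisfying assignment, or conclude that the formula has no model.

UNSATISFIABLE

Try y_11 = true.
(NOT y_21) alone gives y_21 = false.
(y_22) alone gives y_22 = true.
(NOT y_31) alone gives y_31 = false.
(y_32) alone gives y_32 = true.
Now (NOT y_32) is unsatisfied and unit — conflict.
Backtrack on y_11: now try y_11 = false.
(y_12) alone gives y_12 = true.
(NOT y_22) alone gives y_22 = false.
(y_21) alone gives y_21 = true.
(NOT y_31) alone gives y_31 = false.
(y_32) alone gives y_32 = true.
Now (NOT y_32) is unsatisfied and unit — conflict.
Neither y_11 = true nor y_11 = false works.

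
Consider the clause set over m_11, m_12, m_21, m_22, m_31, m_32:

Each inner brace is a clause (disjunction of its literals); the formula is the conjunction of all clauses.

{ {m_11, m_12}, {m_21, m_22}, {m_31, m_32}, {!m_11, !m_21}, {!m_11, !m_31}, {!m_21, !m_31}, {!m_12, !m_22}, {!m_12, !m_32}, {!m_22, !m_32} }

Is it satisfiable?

Unsatisfiable

Suppose m_11 = true.
The clause (!m_21) is unit, so m_21 = false.
The clause (m_22) is unit, so m_22 = true.
The clause (!m_31) is unit, so m_31 = false.
The clause (m_32) is unit, so m_32 = true.
That conflicts with the unit clause (!m_32).
Undo m_11 and try m_11 = false.
The clause (m_12) is unit, so m_12 = true.
The clause (!m_22) is unit, so m_22 = false.
The clause (m_21) is unit, so m_21 = true.
The clause (!m_31) is unit, so m_31 = false.
The clause (m_32) is unit, so m_32 = true.
That conflicts with the unit clause (!m_32).
Both values of m_11 lead to a conflict.
No assignment satisfies every clause.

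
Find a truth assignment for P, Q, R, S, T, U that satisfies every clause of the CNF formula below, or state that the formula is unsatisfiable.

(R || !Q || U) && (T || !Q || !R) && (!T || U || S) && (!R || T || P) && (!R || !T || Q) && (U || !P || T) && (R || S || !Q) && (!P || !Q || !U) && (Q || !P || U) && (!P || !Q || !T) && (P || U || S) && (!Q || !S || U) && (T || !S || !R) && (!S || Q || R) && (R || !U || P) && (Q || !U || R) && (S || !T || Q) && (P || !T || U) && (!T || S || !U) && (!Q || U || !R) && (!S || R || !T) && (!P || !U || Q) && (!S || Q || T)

P: false,  Q: true,  R: true,  S: true,  T: true,  U: true

Branch on R: set R = true.
Branch on T: set T = true.
Unit clause (Q) forces Q = true.
Unit clause (!P) forces P = false.
Unit clause (U) forces U = true.
Unit clause (S) forces S = true.
Every clause now holds.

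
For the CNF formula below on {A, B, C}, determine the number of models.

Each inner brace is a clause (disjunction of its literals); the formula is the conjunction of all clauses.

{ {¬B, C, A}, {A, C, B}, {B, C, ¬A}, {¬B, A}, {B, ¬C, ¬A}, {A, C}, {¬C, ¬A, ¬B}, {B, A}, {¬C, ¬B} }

1

There are 2^3 = 8 truth assignments over (A, B, C).
Check each against the 9 clauses (columns in the order A, B, C):
  F F F  ✗ fails (A ∨ C ∨ B)
  F F T  ✗ fails (B ∨ A)
  F T F  ✗ fails (¬B ∨ C ∨ A)
  F T T  ✗ fails (¬B ∨ A)
  T F F  ✗ fails (B ∨ C ∨ ¬A)
  T F T  ✗ fails (B ∨ ¬C ∨ ¬A)
  T T F  ✓ satisfies all
  T T T  ✗ fails (¬C ∨ ¬A ∨ ¬B)
1 of the 8 rows is a model.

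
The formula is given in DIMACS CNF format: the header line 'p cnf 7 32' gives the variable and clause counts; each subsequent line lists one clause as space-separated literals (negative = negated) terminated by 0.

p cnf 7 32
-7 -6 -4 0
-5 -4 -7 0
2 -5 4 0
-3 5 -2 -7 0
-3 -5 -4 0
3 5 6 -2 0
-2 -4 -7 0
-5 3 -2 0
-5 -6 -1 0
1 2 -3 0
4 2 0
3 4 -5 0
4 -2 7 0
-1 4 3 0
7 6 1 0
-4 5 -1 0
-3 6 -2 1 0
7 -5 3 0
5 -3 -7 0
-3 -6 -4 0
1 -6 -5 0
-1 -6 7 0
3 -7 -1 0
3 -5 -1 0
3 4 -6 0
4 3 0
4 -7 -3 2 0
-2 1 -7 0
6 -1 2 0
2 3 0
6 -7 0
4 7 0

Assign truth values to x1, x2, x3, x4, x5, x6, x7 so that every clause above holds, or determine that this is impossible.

Suppose x4 = True.
Suppose x7 = False.
Suppose x3 = False.
(¬x5) alone gives x5 = False.
(¬x1) alone gives x1 = False.
(x6) alone gives x6 = True.
(x2) alone gives x2 = True.
Every clause now holds.

x1 ↦ False,  x2 ↦ True,  x3 ↦ False,  x4 ↦ True,  x5 ↦ False,  x6 ↦ True,  x7 ↦ False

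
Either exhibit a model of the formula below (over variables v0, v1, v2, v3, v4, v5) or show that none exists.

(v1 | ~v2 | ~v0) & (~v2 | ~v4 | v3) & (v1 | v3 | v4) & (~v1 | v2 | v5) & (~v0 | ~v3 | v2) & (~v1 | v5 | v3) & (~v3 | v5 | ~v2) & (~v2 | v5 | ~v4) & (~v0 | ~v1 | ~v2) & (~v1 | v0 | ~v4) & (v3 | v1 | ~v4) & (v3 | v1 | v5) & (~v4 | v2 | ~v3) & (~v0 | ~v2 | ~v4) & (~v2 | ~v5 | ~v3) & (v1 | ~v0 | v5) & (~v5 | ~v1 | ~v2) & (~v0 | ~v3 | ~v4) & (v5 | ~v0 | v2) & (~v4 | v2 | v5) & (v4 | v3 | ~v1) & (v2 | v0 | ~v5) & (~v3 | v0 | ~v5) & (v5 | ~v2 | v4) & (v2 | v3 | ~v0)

v0: 0,  v1: 0,  v2: 0,  v3: 1,  v4: 0,  v5: 0

Case v1 = 0:
Case v2 = 0:
Case v3 = 1:
From the singleton clause (~v0), v0 = 0.
From the singleton clause (~v4), v4 = 0.
From the singleton clause (~v5), v5 = 0.
This assignment satisfies each clause.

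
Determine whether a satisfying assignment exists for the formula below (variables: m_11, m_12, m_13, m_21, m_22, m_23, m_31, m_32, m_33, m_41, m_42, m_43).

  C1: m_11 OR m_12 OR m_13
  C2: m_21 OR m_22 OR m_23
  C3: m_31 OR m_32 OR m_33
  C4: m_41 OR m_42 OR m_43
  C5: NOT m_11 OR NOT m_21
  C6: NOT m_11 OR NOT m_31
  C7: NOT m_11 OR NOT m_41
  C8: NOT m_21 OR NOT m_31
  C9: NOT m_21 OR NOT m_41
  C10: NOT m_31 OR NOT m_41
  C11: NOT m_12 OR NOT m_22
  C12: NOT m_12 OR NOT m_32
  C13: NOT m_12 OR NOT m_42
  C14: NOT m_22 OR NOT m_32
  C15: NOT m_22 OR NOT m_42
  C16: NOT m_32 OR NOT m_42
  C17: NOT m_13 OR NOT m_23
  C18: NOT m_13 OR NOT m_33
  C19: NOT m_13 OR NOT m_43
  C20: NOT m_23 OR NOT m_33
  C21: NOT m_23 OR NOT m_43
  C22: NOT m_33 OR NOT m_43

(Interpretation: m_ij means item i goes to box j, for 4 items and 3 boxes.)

No, unsatisfiable

Try m_11 = false.
Try m_12 = true.
Unit clause (NOT m_22) forces m_22 = false.
Unit clause (NOT m_32) forces m_32 = false.
Unit clause (NOT m_42) forces m_42 = false.
Try m_21 = true.
Unit clause (NOT m_31) forces m_31 = false.
Unit clause (m_33) forces m_33 = true.
Unit clause (NOT m_41) forces m_41 = false.
Unit clause (m_43) forces m_43 = true.
Now (NOT m_43) is unsatisfied and unit — conflict.
So m_21 must be the other value — set m_21 = false.
Unit clause (m_23) forces m_23 = true.
Unit clause (NOT m_13) forces m_13 = false.
Unit clause (NOT m_33) forces m_33 = false.
Unit clause (m_31) forces m_31 = true.
Unit clause (NOT m_41) forces m_41 = false.
Unit clause (m_43) forces m_43 = true.
Now (NOT m_43) is unsatisfied and unit — conflict.
Either choice for m_21 ends in contradiction.
So m_12 must be the other value — set m_12 = false.
Unit clause (m_13) forces m_13 = true.
Unit clause (NOT m_23) forces m_23 = false.
Unit clause (NOT m_33) forces m_33 = false.
Unit clause (NOT m_43) forces m_43 = false.
Try m_21 = true.
Unit clause (NOT m_31) forces m_31 = false.
Unit clause (m_32) forces m_32 = true.
Unit clause (NOT m_41) forces m_41 = false.
Unit clause (m_42) forces m_42 = true.
Now (NOT m_42) is unsatisfied and unit — conflict.
So m_21 must be the other value — set m_21 = false.
Unit clause (m_22) forces m_22 = true.
Unit clause (NOT m_32) forces m_32 = false.
Unit clause (m_31) forces m_31 = true.
Unit clause (NOT m_41) forces m_41 = false.
Unit clause (m_42) forces m_42 = true.
Now (NOT m_42) is unsatisfied and unit — conflict.
Either choice for m_21 ends in contradiction.
Either choice for m_12 ends in contradiction.
So m_11 must be the other value — set m_11 = true.
Unit clause (NOT m_21) forces m_21 = false.
Unit clause (NOT m_31) forces m_31 = false.
Unit clause (NOT m_41) forces m_41 = false.
Try m_22 = true.
Unit clause (NOT m_12) forces m_12 = false.
Unit clause (NOT m_32) forces m_32 = false.
Unit clause (m_33) forces m_33 = true.
Unit clause (NOT m_42) forces m_42 = false.
Unit clause (m_43) forces m_43 = true.
Now (NOT m_43) is unsatisfied and unit — conflict.
So m_22 must be the other value — set m_22 = false.
Unit clause (m_23) forces m_23 = true.
Unit clause (NOT m_13) forces m_13 = false.
Unit clause (NOT m_33) forces m_33 = false.
Unit clause (m_32) forces m_32 = true.
Unit clause (NOT m_12) forces m_12 = false.
Unit clause (NOT m_42) forces m_42 = false.
Unit clause (m_43) forces m_43 = true.
Now (NOT m_43) is unsatisfied and unit — conflict.
Either choice for m_22 ends in contradiction.
Either choice for m_11 ends in contradiction.
No assignment satisfies every clause.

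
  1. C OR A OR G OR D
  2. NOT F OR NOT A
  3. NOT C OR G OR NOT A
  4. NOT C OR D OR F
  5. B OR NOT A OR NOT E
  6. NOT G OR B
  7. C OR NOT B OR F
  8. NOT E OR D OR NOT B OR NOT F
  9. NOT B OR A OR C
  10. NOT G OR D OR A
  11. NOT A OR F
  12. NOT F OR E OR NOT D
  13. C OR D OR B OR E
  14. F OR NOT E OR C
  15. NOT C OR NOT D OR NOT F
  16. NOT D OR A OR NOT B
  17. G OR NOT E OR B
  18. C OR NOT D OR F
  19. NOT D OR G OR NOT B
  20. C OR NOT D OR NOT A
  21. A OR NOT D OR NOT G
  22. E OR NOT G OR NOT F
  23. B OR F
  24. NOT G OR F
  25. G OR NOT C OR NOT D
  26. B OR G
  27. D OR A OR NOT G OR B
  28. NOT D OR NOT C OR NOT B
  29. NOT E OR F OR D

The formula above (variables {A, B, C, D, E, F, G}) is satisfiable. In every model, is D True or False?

Suppose D = true.
Suppose F = false.
From the singleton clause (NOT A), A = false.
From the singleton clause (NOT B), B = false.
Now (B) is unsatisfied and unit — conflict.
That branch fails; take F = true instead.
From the singleton clause (NOT A), A = false.
From the singleton clause (E), E = true.
From the singleton clause (NOT C), C = false.
From the singleton clause (NOT B), B = false.
From the singleton clause (NOT G), G = false.
Now (G) is unsatisfied and unit — conflict.
Neither F = true nor F = false works.
So every satisfying assignment has D = False.

False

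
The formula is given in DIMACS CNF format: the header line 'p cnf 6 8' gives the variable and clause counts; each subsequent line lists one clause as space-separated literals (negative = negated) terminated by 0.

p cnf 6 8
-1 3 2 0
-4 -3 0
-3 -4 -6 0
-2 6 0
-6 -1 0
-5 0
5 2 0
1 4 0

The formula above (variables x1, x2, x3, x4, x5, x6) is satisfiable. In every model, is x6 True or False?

True

Suppose x6 = False.
The clause (¬x2) is unit, so x2 = False.
The clause (¬x5) is unit, so x5 = False.
That conflicts with the unit clause (x5).
So every satisfying assignment has x6 = True.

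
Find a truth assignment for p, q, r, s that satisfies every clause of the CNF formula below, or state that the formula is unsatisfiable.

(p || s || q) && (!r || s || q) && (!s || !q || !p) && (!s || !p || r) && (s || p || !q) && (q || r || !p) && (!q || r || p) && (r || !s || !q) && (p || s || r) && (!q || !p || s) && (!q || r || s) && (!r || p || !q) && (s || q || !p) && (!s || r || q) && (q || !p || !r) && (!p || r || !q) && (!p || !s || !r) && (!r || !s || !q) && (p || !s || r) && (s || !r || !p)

p: false; q: false; r: true; s: true

Suppose p = false.
Suppose s = true.
The clause (r) is unit, so r = true.
The clause (!q) is unit, so q = false.
All clauses are satisfied.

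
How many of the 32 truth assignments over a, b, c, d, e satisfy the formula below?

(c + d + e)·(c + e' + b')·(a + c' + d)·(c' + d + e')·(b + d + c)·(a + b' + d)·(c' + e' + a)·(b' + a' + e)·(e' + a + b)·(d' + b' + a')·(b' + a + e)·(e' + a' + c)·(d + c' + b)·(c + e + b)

3

There are 2^5 = 32 truth assignments over (a, b, c, d, e).
Split on e. With e = 1, the clauses containing e are satisfied and e' drops from the rest; 1 of the 2^4 = 16 assignments to the other variables satisfy what remains.
With e = 0, by the same count on the reduced clause set, 2 assignments work.
Total: 1 + 2 = 3.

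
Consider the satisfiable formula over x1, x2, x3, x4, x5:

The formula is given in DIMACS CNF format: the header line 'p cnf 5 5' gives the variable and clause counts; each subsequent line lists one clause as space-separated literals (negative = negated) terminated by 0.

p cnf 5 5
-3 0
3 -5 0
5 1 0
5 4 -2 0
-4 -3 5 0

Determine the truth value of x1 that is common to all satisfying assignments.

True

Suppose x1 = False.
(¬x3) alone gives x3 = False.
(¬x5) alone gives x5 = False.
But (x5) is also a unit clause — contradiction.
So every satisfying assignment has x1 = True.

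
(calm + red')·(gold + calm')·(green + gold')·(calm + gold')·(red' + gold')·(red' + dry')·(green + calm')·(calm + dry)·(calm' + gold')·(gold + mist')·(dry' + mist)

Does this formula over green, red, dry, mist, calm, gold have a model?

Suppose calm = 1.
The clause (gold) is unit, so gold = 1.
That conflicts with the unit clause (gold').
Undo calm and try calm = 0.
The clause (red') is unit, so red = 0.
The clause (gold') is unit, so gold = 0.
The clause (dry) is unit, so dry = 1.
The clause (mist') is unit, so mist = 0.
That conflicts with the unit clause (mist).
Either choice for calm ends in contradiction.
No assignment satisfies every clause.

No, unsatisfiable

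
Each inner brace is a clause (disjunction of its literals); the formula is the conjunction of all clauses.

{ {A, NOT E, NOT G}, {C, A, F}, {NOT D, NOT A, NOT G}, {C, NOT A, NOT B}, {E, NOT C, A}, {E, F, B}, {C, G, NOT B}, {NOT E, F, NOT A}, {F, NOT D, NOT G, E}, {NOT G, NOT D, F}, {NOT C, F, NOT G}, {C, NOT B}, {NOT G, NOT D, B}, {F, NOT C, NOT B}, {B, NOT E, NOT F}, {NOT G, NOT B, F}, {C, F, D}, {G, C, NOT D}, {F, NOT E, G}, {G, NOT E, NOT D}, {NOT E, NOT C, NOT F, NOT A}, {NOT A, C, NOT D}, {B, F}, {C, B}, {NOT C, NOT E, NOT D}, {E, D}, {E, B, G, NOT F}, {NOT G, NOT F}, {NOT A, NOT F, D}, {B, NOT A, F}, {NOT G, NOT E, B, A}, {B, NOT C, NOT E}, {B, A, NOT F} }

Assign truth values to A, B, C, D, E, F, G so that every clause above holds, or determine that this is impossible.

Branch on C: set C = true.
Branch on E: set E = false.
The clause (A) is unit, so A = true.
The clause (D) is unit, so D = true.
The clause (NOT G) is unit, so G = false.
Branch on F: set F = true.
The clause (B) is unit, so B = true.
This assignment satisfies each clause.

A: true, B: true, C: true, D: true, E: false, F: true, G: false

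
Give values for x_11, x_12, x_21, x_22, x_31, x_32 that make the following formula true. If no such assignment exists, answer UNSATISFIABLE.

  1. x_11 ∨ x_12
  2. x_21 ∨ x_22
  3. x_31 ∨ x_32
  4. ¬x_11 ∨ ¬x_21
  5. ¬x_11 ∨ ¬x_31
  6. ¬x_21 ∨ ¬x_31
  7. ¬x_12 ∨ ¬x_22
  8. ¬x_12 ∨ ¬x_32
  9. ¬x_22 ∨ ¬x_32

Try x_11 = True.
From the singleton clause (¬x_21), x_21 = False.
From the singleton clause (x_22), x_22 = True.
From the singleton clause (¬x_31), x_31 = False.
From the singleton clause (x_32), x_32 = True.
Now (¬x_32) is unsatisfied and unit — conflict.
Undo x_11 and try x_11 = False.
From the singleton clause (x_12), x_12 = True.
From the singleton clause (¬x_22), x_22 = False.
From the singleton clause (x_21), x_21 = True.
From the singleton clause (¬x_31), x_31 = False.
From the singleton clause (x_32), x_32 = True.
Now (¬x_32) is unsatisfied and unit — conflict.
Either choice for x_11 ends in contradiction.

UNSATISFIABLE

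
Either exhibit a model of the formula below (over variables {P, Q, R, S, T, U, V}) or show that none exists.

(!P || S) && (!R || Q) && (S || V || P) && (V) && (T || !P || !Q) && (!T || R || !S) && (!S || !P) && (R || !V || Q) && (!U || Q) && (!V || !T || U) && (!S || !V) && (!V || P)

The clause (V) is unit, so V = true.
The clause (!S) is unit, so S = false.
The clause (!P) is unit, so P = false.
That conflicts with the unit clause (P).

UNSATISFIABLE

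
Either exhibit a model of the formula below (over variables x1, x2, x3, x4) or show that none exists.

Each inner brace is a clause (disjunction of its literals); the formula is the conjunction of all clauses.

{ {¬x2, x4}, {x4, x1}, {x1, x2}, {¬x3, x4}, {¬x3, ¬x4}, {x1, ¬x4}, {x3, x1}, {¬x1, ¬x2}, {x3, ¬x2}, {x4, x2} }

x1 ↦ True; x2 ↦ False; x3 ↦ False; x4 ↦ True

Try x2 = False.
The clause (x1) is unit, so x1 = True.
The clause (x4) is unit, so x4 = True.
The clause (¬x3) is unit, so x3 = False.
All clauses are satisfied.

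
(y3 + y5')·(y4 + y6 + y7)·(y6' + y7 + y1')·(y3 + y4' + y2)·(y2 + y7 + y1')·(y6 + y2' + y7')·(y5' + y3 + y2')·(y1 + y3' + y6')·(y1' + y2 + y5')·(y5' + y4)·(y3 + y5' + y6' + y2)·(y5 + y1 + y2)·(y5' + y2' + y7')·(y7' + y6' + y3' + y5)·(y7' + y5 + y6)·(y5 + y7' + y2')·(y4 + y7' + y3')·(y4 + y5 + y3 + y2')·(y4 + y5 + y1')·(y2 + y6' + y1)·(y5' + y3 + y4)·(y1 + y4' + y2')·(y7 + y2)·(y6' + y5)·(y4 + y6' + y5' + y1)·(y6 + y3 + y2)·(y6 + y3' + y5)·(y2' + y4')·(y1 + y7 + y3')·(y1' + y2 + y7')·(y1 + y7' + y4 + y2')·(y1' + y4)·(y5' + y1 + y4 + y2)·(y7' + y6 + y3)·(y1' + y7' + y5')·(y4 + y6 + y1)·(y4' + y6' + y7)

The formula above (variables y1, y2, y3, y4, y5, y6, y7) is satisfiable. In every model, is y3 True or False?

True

Suppose y3 = 0.
Unit clause (y5') forces y5 = 0.
Unit clause (y6') forces y6 = 0.
Unit clause (y7') forces y7 = 0.
Unit clause (y4) forces y4 = 1.
Unit clause (y2) forces y2 = 1.
That conflicts with the unit clause (y2').
So every satisfying assignment has y3 = True.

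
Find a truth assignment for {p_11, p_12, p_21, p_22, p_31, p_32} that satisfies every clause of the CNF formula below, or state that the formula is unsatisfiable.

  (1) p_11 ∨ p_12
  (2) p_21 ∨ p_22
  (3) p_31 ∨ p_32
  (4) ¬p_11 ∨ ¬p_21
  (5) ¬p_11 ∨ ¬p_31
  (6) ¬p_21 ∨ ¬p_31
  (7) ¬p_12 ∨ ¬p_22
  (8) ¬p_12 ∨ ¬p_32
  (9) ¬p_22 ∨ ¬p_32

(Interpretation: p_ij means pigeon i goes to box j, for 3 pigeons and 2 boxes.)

Suppose p_11 = True.
(¬p_21) alone gives p_21 = False.
(p_22) alone gives p_22 = True.
(¬p_31) alone gives p_31 = False.
(p_32) alone gives p_32 = True.
Now (¬p_32) is unsatisfied and unit — conflict.
That branch fails; take p_11 = False instead.
(p_12) alone gives p_12 = True.
(¬p_22) alone gives p_22 = False.
(p_21) alone gives p_21 = True.
(¬p_31) alone gives p_31 = False.
(p_32) alone gives p_32 = True.
Now (¬p_32) is unsatisfied and unit — conflict.
Neither p_11 = True nor p_11 = False works.

UNSATISFIABLE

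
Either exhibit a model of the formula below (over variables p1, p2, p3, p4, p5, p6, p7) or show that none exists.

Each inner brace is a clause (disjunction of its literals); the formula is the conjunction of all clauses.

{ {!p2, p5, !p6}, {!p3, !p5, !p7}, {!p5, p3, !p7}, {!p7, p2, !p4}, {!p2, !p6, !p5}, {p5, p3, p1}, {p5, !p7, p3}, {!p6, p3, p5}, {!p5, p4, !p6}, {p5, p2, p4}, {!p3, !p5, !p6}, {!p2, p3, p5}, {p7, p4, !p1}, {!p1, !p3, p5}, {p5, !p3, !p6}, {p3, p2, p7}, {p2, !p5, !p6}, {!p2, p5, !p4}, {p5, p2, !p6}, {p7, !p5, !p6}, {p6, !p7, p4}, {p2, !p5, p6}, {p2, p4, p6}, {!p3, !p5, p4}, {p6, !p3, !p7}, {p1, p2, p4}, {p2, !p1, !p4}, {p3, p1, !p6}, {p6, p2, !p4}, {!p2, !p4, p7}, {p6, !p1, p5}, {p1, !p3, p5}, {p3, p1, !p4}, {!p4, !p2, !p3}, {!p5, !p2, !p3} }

p1: false, p2: true, p3: false, p4: false, p5: true, p6: false, p7: false

Case p2 = true:
Case p5 = true:
Unit clause (!p6) forces p6 = false.
Unit clause (!p3) forces p3 = false.
Unit clause (!p7) forces p7 = false.
Unit clause (!p4) forces p4 = false.
Unit clause (!p1) forces p1 = false.
This assignment satisfies each clause.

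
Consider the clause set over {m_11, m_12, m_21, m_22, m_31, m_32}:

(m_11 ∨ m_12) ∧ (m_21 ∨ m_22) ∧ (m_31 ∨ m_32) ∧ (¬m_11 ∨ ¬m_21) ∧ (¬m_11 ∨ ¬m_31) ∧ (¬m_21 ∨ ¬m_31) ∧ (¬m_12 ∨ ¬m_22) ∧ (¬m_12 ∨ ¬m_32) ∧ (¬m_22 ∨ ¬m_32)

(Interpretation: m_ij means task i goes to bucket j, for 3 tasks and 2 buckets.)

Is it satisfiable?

Try m_11 = True.
(¬m_21) alone gives m_21 = False.
(m_22) alone gives m_22 = True.
(¬m_31) alone gives m_31 = False.
(m_32) alone gives m_32 = True.
Now (¬m_32) is unsatisfied and unit — conflict.
Undo m_11 and try m_11 = False.
(m_12) alone gives m_12 = True.
(¬m_22) alone gives m_22 = False.
(m_21) alone gives m_21 = True.
(¬m_31) alone gives m_31 = False.
(m_32) alone gives m_32 = True.
Now (¬m_32) is unsatisfied and unit — conflict.
Both values of m_11 lead to a conflict.
No assignment satisfies every clause.

No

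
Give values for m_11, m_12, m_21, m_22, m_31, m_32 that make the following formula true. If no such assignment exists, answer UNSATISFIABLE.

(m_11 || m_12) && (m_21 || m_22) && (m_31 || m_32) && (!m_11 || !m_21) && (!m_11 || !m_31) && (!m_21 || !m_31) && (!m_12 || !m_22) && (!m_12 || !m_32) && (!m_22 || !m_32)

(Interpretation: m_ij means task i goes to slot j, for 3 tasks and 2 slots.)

Branch on m_11: set m_11 = true.
(!m_21) alone gives m_21 = false.
(m_22) alone gives m_22 = true.
(!m_31) alone gives m_31 = false.
(m_32) alone gives m_32 = true.
That conflicts with the unit clause (!m_32).
Undo m_11 and try m_11 = false.
(m_12) alone gives m_12 = true.
(!m_22) alone gives m_22 = false.
(m_21) alone gives m_21 = true.
(!m_31) alone gives m_31 = false.
(m_32) alone gives m_32 = true.
That conflicts with the unit clause (!m_32).
Both values of m_11 lead to a conflict.

UNSATISFIABLE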